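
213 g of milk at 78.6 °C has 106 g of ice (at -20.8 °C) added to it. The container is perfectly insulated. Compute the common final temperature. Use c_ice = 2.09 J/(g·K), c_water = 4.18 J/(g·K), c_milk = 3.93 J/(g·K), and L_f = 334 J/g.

Heat gained plus heat lost sum to zero:
warm ice to 0 °C: 106·2.09·(0 − (-20.8)) = 4608; fusion: m_ice L_f = 106·334 = 35404; meltwater 0→T: 106·4.18·T = 443.08 T; milk: 837.09(T − 78.6)
1280.2 T = 65795 − 40012 = 25783
T ≈ 20.14 °C. Since T > 0 °C, the all-ice-melts assumption holds.

T_f ≈ 20.1 °C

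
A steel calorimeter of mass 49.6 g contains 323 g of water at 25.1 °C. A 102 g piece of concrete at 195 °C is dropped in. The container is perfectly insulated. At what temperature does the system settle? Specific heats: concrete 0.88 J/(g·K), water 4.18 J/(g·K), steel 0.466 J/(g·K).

Energy conservation, ΣQ = 0:
102·0.88·(T − 195) + 323·4.18·(T − 25.1) + 49.6·0.466·(T − 25.1) = 0
89.76(T − 195) + 1350.1(T − 25.1) + 23.11(T − 25.1) = 0
1463 T = 51972
T = 51972 / 1463 = 35.5 °C

T_f ≈ 35.5 °C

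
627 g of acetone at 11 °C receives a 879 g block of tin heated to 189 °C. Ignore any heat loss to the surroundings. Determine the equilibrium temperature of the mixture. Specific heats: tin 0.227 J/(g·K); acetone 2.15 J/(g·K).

T_f ≈ 33.9 °C

Net heat exchanged in the isolated system is zero:
879×0.227×(T − 189) + 627×2.15×(T − 11) = 0
(199.53 + 1348) T = 199.53×189 + 1348×11
T = 52540/1547.6 ≈ 33.95 °C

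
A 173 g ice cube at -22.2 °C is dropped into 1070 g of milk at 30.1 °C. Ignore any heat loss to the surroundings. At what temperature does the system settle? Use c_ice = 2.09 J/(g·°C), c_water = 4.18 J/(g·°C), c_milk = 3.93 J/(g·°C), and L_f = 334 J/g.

T_f ≈ 12.3 °C

Sum of m c ΔT and latent-heat terms is zero:
warm ice to 0 °C: 173×2.09×(0 − (-22.2)) = 8026.9
  latent heat to melt: 173×334 = 57782
  warm the meltwater: 723.14 T
  milk: 4205.1(T − 30.1)
4928.2 T = 126574 − 65809 = 60765
T ≈ 12.33 °C. Since T > 0 °C, the all-ice-melts assumption holds.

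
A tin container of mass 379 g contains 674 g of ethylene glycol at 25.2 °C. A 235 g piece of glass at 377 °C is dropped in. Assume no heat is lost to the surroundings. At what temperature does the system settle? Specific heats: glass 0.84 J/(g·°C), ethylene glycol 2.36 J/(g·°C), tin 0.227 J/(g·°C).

T_f ≈ 62.3 °C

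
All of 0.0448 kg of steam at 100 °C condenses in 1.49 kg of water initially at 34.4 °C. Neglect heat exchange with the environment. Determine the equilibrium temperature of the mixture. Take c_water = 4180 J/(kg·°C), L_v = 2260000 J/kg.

T_f ≈ 52.1 °C

Energy balance with sensible and latent terms:
latent heat released on condensation: 0.0448×2260000 = 101248
  condensate cools 100→T: 0.0448×4180×(T − 100) = 187.26(T − 100)
  water warms: 1.49×4180×(T − 34.4) = 6228.2(T − 34.4)
6415.5 T = 101248 + 18726 + 214250 = 334224
T ≈ 52.10 °C (< 100 °C, so full condensation is consistent).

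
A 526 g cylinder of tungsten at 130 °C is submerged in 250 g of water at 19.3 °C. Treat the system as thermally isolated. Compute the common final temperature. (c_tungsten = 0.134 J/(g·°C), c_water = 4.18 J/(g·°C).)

Heat gained plus heat lost sum to zero:
526·0.134·(T − 130) + 250·4.18·(T − 19.3) = 0
70.48(T − 130) + 1045(T − 19.3) = 0
1115.5 T = 29331
T = 29331/1115.5 ≈ 26.29 °C

T_f ≈ 26.3 °C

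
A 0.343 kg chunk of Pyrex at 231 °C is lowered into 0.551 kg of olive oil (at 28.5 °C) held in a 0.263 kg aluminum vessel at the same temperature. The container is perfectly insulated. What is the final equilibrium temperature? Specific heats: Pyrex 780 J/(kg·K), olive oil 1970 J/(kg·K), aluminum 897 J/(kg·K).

Net heat exchanged in the isolated system is zero:
0.343*780*(T − 231) + 0.551*1970*(T − 28.5) + 0.263*897*(T − 28.5) = 0
267.54(T − 231) + 1085.5(T − 28.5) + 235.91(T − 28.5) = 0
1588.9 T = 99461
T = 99461/1588.9 ≈ 62.60 °C

T_f ≈ 62.6 °C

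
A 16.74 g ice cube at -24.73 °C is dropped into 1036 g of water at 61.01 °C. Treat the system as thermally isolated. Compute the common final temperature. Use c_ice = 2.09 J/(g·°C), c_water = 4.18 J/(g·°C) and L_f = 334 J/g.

T_f ≈ 58.6 °C

Energy conservation, ΣQ = 0:
ice -24.73→0 °C: 16.74·2.09·24.73 = 865.22
  melt ice: 16.74·334 = 5591.2
  warm the meltwater: 69.97 T
  water: 4330.5(T − 61.01)
4400.5 T = 264203 − 6456.4 = 257746
T ≈ 58.57 °C (positive, so assuming full melt was valid).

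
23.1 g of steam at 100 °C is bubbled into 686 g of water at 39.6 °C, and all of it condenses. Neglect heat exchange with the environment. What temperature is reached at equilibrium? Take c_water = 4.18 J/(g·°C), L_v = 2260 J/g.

T_f ≈ 59.2 °C

Net heat exchanged in the isolated system is zero:
latent heat released on condensation: 23.1·2260 = 52206
  condensed water 100 °C→T: 96.56(T − 100)
  water warms: 686·4.18·(T − 39.6) = 2867.5(T − 39.6)
2964 T = 52206 + 9655.8 + 113552 = 175414
T ≈ 59.18 °C — below 100 °C, confirming all the steam condensed.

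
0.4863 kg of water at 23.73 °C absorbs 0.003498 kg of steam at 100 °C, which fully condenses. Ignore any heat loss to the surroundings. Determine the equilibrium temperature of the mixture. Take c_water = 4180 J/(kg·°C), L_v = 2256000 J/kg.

T_f ≈ 28.1 °C

Energy conservation, ΣQ = 0:
latent heat released on condensation: 0.003498·2256000 = 7891.5; condensate cools 100→T: 0.003498·4180·(T − 100) = 14.62(T − 100); water warms: 0.4863·4180·(T − 23.73) = 2032.7(T − 23.73)
2047.4 T = 7891.5 + 1462.2 + 48237 = 57590
T ≈ 28.13 °C, under the boiling point, so the assumption holds.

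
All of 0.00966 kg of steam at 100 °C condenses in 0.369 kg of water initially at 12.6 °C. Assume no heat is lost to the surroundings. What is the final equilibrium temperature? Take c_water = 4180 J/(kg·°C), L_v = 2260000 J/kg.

Sum of m c ΔT and latent-heat terms is zero:
condense steam: −0.00966·2260000 = −21832
  condensate cools 100→T: 0.00966·4180·(T − 100) = 40.38(T − 100)
  water warms: 0.369·4180·(T − 12.6) = 1542.4(T − 12.6)
1582.8 T = 21832 + 4037.9 + 19434 = 45304
T ≈ 28.62 °C, under the boiling point, so the assumption holds.

T_f ≈ 28.6 °C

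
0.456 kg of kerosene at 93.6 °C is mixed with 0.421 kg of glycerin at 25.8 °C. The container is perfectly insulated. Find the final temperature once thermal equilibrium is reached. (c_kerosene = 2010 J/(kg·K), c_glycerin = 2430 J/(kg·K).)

T_f = Σ m_i c_i T_i / Σ m_i c_i:
T_f = (916.56·93.6 + 1023·25.8) / (916.56 + 1023)
    = 112184 / 1939.6 ≈ 57.84 °C

T_f ≈ 57.8 °C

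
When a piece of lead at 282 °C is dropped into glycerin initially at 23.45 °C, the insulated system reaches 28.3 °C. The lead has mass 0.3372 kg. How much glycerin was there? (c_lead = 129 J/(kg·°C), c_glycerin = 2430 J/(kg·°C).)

Heat lost by the lead = heat gained by the glycerin:
0.3372×129×(282 − 28.3) = m×2430×(28.3 − 23.45)
11786 m = 11036  ⇒  m ≈ 0.9364 kg

m ≈ 0.936 kg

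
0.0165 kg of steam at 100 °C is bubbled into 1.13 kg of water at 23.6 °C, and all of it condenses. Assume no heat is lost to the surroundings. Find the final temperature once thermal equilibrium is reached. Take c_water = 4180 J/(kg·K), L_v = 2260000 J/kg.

Energy conservation, ΣQ = 0:
latent heat released on condensation: 0.0165·2260000 = 37290; condensate cools 100→T: 0.0165·4180·(T − 100) = 68.97(T − 100); original water: 4723.4(T − 23.6)
4792.4 T = 37290 + 6897 + 111472 = 155659
T ≈ 32.48 °C, under the boiling point, so the assumption holds.

T_f ≈ 32.5 °C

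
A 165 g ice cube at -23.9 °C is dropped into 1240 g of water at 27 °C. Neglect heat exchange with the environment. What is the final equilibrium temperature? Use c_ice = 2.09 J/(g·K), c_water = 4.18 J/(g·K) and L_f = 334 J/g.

T_f ≈ 13.0 °C

Energy conservation, ΣQ = 0:
warm ice to 0 °C: 165·2.09·(0 − (-23.9)) = 8241.9; melt ice: 165·334 = 55110; meltwater 0→T: 165·4.18·T = 689.7 T; water cools: 1240·4.18·(T − 27) = 5183.2(T − 27)
5872.9 T = 139946 − 63352 = 76594
T ≈ 13.04 °C — above 0 °C, consistent with complete melting.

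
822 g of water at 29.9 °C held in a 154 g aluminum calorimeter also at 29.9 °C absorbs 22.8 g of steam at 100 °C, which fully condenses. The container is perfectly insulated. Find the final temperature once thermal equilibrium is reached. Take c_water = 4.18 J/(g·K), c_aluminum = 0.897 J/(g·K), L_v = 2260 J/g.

T_f ≈ 45.8 °C

Let T be the final temperature. ΣQ_i = 0:
latent heat released on condensation: 22.8×2260 = 51528; condensate cools 100→T: 22.8×4.18×(T − 100) = 95.3(T − 100); original water: 3436(T − 29.9); aluminum cup: 154×0.897×(T − 29.9) = 138.14(T − 29.9)
3669.4 T = 51528 + 9530.4 + 106866 = 167924
T ≈ 45.76 °C, under the boiling point, so the assumption holds.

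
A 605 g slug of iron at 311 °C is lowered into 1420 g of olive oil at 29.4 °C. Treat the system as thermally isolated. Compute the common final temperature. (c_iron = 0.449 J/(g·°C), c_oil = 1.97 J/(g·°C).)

T_f ≈ 54.3 °C

Heat lost by the iron equals heat gained by the oil:
605*0.449*(311 − T) = 1420*1.97*(T − 29.4)
271.64(311 − T) = 2797.4(T − 29.4)
3069 T = 166725  ⇒  T ≈ 54.32 °C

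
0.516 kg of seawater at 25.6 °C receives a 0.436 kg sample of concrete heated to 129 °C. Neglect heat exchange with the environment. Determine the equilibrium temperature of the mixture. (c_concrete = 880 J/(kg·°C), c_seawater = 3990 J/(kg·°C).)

T_f ≈ 41.8 °C

Conservation of energy gives ΣQ = 0:
0.436*880*(T − 129) + 0.516*3990*(T − 25.6) = 0
383.68(T − 129) + 2058.8(T − 25.6) = 0
(383.68 + 2058.8) T = 383.68*129 + 2058.8*25.6
T = 102201/2442.5 ≈ 41.84 °C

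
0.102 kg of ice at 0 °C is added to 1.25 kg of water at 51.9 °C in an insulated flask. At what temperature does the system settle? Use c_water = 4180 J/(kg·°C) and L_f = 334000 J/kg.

Let T be the final temperature. ΣQ_i = 0:
fusion: m_ice L_f = 0.102×334000 = 34068; meltwater 0→T: 0.102×4180×T = 426.36 T; water cools: 1.25×4180×(T − 51.9) = 5225(T − 51.9)
5651.4 T = 271178 − 34068 = 237110
T ≈ 41.96 °C — above 0 °C, consistent with complete melting.

T_f ≈ 42.0 °C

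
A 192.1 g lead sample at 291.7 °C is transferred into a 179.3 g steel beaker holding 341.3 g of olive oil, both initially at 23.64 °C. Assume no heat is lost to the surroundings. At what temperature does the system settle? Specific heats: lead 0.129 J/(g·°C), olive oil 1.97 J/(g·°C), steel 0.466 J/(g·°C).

Heat gained plus heat lost sum to zero:
192.1·0.129·(T − 291.7) + 341.3·1.97·(T − 23.64) + 179.3·0.466·(T − 23.64) = 0
(24.78 + 672.36 + 83.55) T = 24.78·291.7 + 672.36·23.64 + 83.55·23.64
T ≈ 32.15 °C

T_f ≈ 32.1 °C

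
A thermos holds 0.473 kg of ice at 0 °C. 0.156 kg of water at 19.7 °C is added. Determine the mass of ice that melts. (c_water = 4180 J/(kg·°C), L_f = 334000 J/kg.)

m_melted ≈ 0.0385 kg

Cooling the water to 0 °C releases 0.156×4180×19.7 = 12846 J.
To melt every bit of ice: 0.473×334000 = 157982 J.
That's not enough to melt it all — equilibrium is at 0 °C with ice remaining.
m_melted×334000 = 12846  ⇒  m_melted ≈ 0.03846 kg.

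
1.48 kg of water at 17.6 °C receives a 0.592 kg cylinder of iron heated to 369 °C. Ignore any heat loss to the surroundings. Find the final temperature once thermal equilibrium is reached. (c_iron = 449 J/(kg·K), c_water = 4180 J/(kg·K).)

T_f ≈ 32.1 °C

Heat lost by the iron equals heat gained by the water:
0.592·449·(369 − T) = 1.48·4180·(T − 17.6)
265.81(369 − T) = 6186.4(T − 17.6)
6452.2 T = 206964  ⇒  T ≈ 32.08 °C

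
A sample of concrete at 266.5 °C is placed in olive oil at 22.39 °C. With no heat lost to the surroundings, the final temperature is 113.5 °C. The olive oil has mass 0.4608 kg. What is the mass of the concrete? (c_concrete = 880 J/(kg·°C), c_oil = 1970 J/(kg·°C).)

|Q_concrete| = |Q_oil|:
m·880·(266.5 − 113.5) = 0.4608·1970·(113.5 − 22.39)
134640 m = 82707  ⇒  m ≈ 0.6143 kg

m ≈ 0.614 kg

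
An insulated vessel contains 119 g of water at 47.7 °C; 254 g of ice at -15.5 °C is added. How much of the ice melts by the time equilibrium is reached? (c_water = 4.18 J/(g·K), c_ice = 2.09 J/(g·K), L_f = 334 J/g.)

m_melted ≈ 46.4 g

Heat available from the water dropping to 0 °C: 119×4.18×47.7 = 23727 J.
Of that, 254×2.09×15.5 = 8228.3 J goes to bring the ice to 0 °C, leaving 15499 J.
Fully melting the ice requires m_ice L_f = 254×334 = 84836 J.
15499 J < 84836 J, so only part of the ice melts and the system sits at 0 °C.
Mass melted = 15499/334 ≈ 46.4 g.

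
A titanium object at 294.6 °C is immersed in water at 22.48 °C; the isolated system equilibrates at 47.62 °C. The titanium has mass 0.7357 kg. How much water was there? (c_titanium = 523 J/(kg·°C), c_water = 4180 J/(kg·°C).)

m ≈ 0.904 kg

Heat gained plus heat lost sum to zero:
0.7357·523·(47.62 − 294.6) + m·4180·(47.62 − 22.48) = 0
105085 m = 95031
m = 95031/105085 ≈ 0.9043 kg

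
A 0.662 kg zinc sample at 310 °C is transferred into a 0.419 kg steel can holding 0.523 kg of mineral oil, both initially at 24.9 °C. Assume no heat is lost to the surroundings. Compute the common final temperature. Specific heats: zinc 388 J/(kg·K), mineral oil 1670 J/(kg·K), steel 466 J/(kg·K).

Energy conservation, ΣQ = 0:
0.662×388×(T − 310) + 0.523×1670×(T − 24.9) + 0.419×466×(T − 24.9) = 0
256.86(T − 310) + 873.41(T − 24.9) + 195.25(T − 24.9) = 0
(256.86 + 873.41 + 195.25) T = 256.86×310 + 873.41×24.9 + 195.25×24.9
T = 106235 / 1325.5 = 80.1 °C

T_f ≈ 80.1 °C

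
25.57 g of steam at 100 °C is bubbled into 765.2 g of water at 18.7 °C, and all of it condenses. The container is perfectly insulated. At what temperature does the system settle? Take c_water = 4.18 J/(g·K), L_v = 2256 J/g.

Taking heat into each body as positive, Σ m c ΔT = 0:
latent heat released on condensation: 25.57×2256 = 57686
  condensed water 100 °C→T: 106.88(T − 100)
  water warms: 765.2×4.18×(T − 18.7) = 3198.5(T − 18.7)
3305.4 T = 57686 + 10688 + 59813 = 128187
T ≈ 38.78 °C — below 100 °C, confirming all the steam condensed.

T_f ≈ 38.8 °C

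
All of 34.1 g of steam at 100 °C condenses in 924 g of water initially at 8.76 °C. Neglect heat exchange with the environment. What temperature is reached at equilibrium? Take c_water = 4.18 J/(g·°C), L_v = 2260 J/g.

T_f ≈ 31.3 °C

Conservation of energy gives ΣQ = 0:
condense steam: −34.1·2260 = −77066
  condensate cools 100→T: 34.1·4.18·(T − 100) = 142.54(T − 100)
  water warms: 924·4.18·(T − 8.76) = 3862.3(T − 8.76)
4004.9 T = 77066 + 14254 + 33834 = 125154
T ≈ 31.25 °C — below 100 °C, confirming all the steam condensed.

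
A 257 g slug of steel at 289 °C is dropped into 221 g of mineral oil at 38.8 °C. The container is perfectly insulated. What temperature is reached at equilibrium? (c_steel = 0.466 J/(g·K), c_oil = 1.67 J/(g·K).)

T_f ≈ 100.1 °C

Conservation of energy gives ΣQ = 0:
257*0.466*(T − 289) + 221*1.67*(T − 38.8) = 0
119.76(T − 289) + 369.07(T − 38.8) = 0
(119.76 + 369.07) T = 119.76*289 + 369.07*38.8
T ≈ 100.10 °C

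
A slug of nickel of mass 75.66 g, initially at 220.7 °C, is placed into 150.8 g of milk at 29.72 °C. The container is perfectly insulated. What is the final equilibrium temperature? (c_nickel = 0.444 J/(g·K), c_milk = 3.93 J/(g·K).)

T_f ≈ 40.0 °C

Setting the total heat transfer to zero:
75.66×0.444×(T − 220.7) + 150.8×3.93×(T − 29.72) = 0
33.59(T − 220.7) + 592.64(T − 29.72) = 0
(33.59 + 592.64) T = 33.59×220.7 + 592.64×29.72
T = 25027 / 626.24 = 40 °C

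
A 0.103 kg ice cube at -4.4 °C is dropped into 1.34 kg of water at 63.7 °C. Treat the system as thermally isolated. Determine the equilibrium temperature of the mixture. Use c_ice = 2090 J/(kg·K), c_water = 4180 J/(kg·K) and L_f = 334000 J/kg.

T_f ≈ 53.3 °C

Sum of m c ΔT and latent-heat terms is zero:
ice -4.4→0 °C: 0.103·2090·4.4 = 947.19
  fusion: m_ice L_f = 0.103·334000 = 34402
  meltwater 0→T: 0.103·4180·T = 430.54 T
  water: 5601.2(T − 63.7)
6031.7 T = 356796 − 35349 = 321447
T ≈ 53.29 °C (positive, so assuming full melt was valid).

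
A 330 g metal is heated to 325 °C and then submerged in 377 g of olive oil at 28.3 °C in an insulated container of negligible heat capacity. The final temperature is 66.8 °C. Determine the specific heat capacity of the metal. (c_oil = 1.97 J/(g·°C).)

c ≈ 0.336 J/(g·°C)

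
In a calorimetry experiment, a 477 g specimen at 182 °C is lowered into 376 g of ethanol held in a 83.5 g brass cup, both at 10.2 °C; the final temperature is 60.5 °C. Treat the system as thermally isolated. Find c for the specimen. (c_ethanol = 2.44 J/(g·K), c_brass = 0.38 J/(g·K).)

c ≈ 0.824 J/(g·K)

Conservation of energy gives ΣQ = 0:
477·c·(60.5 − 182) + 376·2.44·(60.5 − 10.2) + 83.5·0.38·(60.5 − 10.2) = 0
-57956 c = -47743
c = -47743/-57956 ≈ 0.8238 J/(g·K)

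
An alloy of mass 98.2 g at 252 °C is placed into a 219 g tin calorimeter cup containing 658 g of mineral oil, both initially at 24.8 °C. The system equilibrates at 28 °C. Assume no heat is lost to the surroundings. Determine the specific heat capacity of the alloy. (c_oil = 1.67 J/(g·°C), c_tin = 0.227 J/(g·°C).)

c ≈ 0.167 J/(g·°C)

Let T be the final temperature. ΣQ_i = 0:
98.2×c×(28 − 252) + 658×1.67×(28 − 24.8) + 219×0.227×(28 − 24.8) = 0
-21997 c = -3675.4
c = -3675.4/-21997 ≈ 0.1671 J/(g·°C)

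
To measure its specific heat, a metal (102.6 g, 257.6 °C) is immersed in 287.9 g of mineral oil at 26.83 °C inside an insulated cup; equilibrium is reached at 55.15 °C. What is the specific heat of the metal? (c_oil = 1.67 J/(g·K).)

c ≈ 0.656 J/(g·K)

m_s c (T_s − T_f) = m_oil c_oil (T_f − T_0):
102.6·c·(257.6 − 55.15) = 287.9·1.67·(55.15 − 26.83)
20771 c = 13616  ⇒  c ≈ 0.6555 J/(g·K)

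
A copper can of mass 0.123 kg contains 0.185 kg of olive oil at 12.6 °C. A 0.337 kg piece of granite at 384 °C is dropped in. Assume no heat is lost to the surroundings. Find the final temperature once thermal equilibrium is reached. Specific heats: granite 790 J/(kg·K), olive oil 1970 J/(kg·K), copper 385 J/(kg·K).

Taking heat into each body as positive, Σ m c ΔT = 0:
0.337*790*(T − 384) + 0.185*1970*(T − 12.6) + 0.123*385*(T − 12.6) = 0
266.23(T − 384) + 364.45(T − 12.6) + 47.35(T − 12.6) = 0
678.03 T = 107421
T ≈ 158.43 °C

T_f ≈ 158.4 °C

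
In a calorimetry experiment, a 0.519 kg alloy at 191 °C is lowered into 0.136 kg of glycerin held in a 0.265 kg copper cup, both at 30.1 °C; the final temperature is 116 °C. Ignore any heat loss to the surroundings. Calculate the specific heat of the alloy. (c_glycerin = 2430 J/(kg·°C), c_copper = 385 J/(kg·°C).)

c ≈ 954 J/(kg·°C)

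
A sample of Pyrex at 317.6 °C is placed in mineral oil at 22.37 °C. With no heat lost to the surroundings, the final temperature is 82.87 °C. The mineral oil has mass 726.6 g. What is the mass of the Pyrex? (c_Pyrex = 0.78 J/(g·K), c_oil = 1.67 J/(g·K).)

m ≈ 401 g

Net heat exchanged in the isolated system is zero:
m×0.78×(82.87 − 317.6) + 726.6×1.67×(82.87 − 22.37) = 0
-183.09 m = -73412
m = -73412/-183.09 ≈ 401 g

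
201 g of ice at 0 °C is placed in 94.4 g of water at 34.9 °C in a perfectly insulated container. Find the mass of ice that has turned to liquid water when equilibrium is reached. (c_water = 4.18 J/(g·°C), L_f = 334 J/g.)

Cooling the water to 0 °C releases 94.4·4.18·34.9 = 13771 J.
To melt every bit of ice: 201·334 = 67134 J.
Since 13771 < 67134 J, not all the ice melts; equilibrium is at 0 °C.
m_melt = 13771 / L_f = 41.23 g.

m_melted ≈ 41.2 g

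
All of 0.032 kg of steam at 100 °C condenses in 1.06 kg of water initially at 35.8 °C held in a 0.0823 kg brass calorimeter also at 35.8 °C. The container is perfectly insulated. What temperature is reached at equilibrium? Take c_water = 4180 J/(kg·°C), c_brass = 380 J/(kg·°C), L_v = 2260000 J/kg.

Sum of m c ΔT and latent-heat terms is zero:
steam→water at 100 °C releases m L_v = 0.032·2260000 = 72320
  condensate cools 100→T: 0.032·4180·(T − 100) = 133.76(T − 100)
  water warms: 1.06·4180·(T − 35.8) = 4430.8(T − 35.8)
  brass cup: 0.0823·380·(T − 35.8) = 31.27(T − 35.8)
4595.8 T = 72320 + 13376 + 159742 = 245438
T ≈ 53.40 °C — below 100 °C, confirming all the steam condensed.

T_f ≈ 53.4 °C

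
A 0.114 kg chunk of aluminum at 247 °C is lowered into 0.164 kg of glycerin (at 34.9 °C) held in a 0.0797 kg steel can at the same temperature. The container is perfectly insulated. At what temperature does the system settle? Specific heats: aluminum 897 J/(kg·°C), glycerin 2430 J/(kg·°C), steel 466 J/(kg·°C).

Net heat exchanged in the isolated system is zero:
0.114·897·(T − 247) + 0.164·2430·(T − 34.9) + 0.0797·466·(T − 34.9) = 0
102.26(T − 247) + 398.52(T − 34.9) + 37.14(T − 34.9) = 0
(102.26 + 398.52 + 37.14) T = 102.26·247 + 398.52·34.9 + 37.14·34.9
T = 40462 / 537.92 = 75.2 °C

T_f ≈ 75.2 °C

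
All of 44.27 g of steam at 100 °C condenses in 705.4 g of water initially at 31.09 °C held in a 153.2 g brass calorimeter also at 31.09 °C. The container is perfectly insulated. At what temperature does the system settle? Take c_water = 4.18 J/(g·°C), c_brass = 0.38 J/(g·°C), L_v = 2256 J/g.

T_f ≈ 66.4 °C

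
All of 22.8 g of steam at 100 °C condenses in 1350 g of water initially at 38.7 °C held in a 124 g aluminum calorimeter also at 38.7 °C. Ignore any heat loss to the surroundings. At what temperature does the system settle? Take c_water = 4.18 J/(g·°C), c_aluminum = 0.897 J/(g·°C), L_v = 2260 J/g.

Energy conservation, ΣQ = 0:
steam→water at 100 °C releases m L_v = 22.8·2260 = 51528; condensate cools 100→T: 22.8·4.18·(T − 100) = 95.3(T − 100); water warms: 1350·4.18·(T − 38.7) = 5643(T − 38.7); aluminum cup: 124·0.897·(T − 38.7) = 111.23(T − 38.7)
5849.5 T = 51528 + 9530.4 + 222689 = 283747
T ≈ 48.51 °C, under the boiling point, so the assumption holds.

T_f ≈ 48.5 °C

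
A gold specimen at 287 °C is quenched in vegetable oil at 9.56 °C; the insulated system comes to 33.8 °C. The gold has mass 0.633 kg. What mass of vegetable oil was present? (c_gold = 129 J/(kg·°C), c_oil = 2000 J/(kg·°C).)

m ≈ 0.426 kg

Conservation of energy gives ΣQ = 0:
0.633·129·(33.8 − 287) + m·2000·(33.8 − 9.56) = 0
48480 m = 20676
m = 20676/48480 ≈ 0.4265 kg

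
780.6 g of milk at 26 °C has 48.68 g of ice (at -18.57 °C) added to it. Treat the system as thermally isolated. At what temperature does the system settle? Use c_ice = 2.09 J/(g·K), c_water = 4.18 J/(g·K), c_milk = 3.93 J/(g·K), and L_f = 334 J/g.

Sum of m c ΔT and latent-heat terms is zero:
warm ice to 0 °C: 48.68·2.09·(0 − (-18.57)) = 1889.3; latent heat to melt: 48.68·334 = 16259; meltwater 0→T: 48.68·4.18·T = 203.48 T; milk cools: 780.6·3.93·(T − 26) = 3067.8(T − 26)
3271.2 T = 79762 − 18148 = 61613
T ≈ 18.83 °C — above 0 °C, consistent with complete melting.

T_f ≈ 18.8 °C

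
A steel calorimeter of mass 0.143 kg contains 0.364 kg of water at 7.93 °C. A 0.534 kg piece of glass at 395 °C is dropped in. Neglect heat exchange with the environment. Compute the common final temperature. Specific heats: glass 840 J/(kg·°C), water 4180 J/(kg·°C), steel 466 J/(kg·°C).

T_f ≈ 93.2 °C

Let T be the final temperature. ΣQ_i = 0:
0.534*840*(T − 395) + 0.364*4180*(T − 7.93) + 0.143*466*(T − 7.93) = 0
448.56(T − 395) + 1521.5(T − 7.93) + 66.64(T − 7.93) = 0
2036.7 T = 189775
T = 189775/2036.7 ≈ 93.18 °C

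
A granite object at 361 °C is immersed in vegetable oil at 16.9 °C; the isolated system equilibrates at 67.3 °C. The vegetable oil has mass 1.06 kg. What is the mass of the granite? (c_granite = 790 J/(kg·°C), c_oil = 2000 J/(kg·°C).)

m ≈ 0.461 kg

Let T be the final temperature. ΣQ_i = 0:
m×790×(67.3 − 361) + 1.06×2000×(67.3 − 16.9) = 0
-232023 m = -106848
m = -106848/-232023 ≈ 0.4605 kg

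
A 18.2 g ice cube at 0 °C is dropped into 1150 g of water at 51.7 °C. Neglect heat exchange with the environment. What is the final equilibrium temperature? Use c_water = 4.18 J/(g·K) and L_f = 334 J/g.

T_f ≈ 49.6 °C

Conservation of energy gives ΣQ = 0:
melt ice: 18.2·334 = 6078.8
  warm the meltwater: 76.08 T
  water: 4807(T − 51.7)
4883.1 T = 248522 − 6078.8 = 242443
T ≈ 49.65 °C — above 0 °C, consistent with complete melting.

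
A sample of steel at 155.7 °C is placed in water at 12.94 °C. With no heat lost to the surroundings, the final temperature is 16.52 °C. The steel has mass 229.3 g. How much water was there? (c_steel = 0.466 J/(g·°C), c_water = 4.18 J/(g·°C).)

|Q_steel| = |Q_water|:
229.3·0.466·(155.7 − 16.52) = m·4.18·(16.52 − 12.94)
14.96 m = 14872  ⇒  m ≈ 993.8 g

m ≈ 994 g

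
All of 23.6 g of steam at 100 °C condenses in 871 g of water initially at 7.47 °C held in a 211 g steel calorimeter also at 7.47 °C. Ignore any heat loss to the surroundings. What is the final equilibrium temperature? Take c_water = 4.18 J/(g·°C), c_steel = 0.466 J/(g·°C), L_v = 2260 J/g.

T_f ≈ 23.7 °C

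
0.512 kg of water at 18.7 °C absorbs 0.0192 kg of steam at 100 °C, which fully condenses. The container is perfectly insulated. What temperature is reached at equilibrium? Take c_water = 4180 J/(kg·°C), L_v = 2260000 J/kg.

Energy conservation, ΣQ = 0:
condense steam: −0.0192·2260000 = −43392; condensed water 100 °C→T: 80.26(T − 100); original water: 2140.2(T − 18.7)
2220.4 T = 43392 + 8025.6 + 40021 = 91439
T ≈ 41.18 °C, under the boiling point, so the assumption holds.

T_f ≈ 41.2 °C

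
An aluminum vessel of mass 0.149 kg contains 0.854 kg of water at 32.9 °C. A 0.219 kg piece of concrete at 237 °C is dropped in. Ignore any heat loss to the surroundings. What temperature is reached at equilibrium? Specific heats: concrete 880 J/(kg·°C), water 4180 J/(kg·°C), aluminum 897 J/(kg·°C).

T_f ≈ 43.0 °C

T_f is the heat-capacity-weighted average of the initial temperatures:
T_f = (192.72×237 + 3569.7×32.9 + 133.65×32.9) / (192.72 + 3569.7 + 133.65)
    = 167516 / 3896.1 ≈ 43.00 °C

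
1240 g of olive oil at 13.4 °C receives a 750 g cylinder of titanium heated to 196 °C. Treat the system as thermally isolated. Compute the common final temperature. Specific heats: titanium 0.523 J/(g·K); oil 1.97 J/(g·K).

|Q_titanium| = |Q_oil|:
750·0.523·(196 − T) = 1240·1.97·(T − 13.4)
392.25(196 − T) = 2442.8(T − 13.4)
2835.1 T = 109615  ⇒  T ≈ 38.66 °C

T_f ≈ 38.7 °C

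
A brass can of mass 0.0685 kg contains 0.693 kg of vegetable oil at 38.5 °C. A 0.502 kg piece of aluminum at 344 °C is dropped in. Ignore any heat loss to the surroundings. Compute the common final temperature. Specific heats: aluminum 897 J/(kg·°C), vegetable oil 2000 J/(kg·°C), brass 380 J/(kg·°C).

T_f = Σ m_i c_i T_i / Σ m_i c_i:
T_f = (450.29*344 + 1386*38.5 + 26.03*38.5) / (450.29 + 1386 + 26.03)
    = 209264 / 1862.3 ≈ 112.37 °C

T_f ≈ 112.4 °C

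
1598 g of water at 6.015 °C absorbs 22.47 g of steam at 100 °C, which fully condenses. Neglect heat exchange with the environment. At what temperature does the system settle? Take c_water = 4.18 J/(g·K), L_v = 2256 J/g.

T_f ≈ 14.8 °C

Energy conservation, ΣQ = 0:
latent heat released on condensation: 22.47·2256 = 50692; condensed water 100 °C→T: 93.92(T − 100); original water: 6679.6(T − 6.015)
6773.6 T = 50692 + 9392.5 + 40178 = 100263
T ≈ 14.80 °C (< 100 °C, so full condensation is consistent).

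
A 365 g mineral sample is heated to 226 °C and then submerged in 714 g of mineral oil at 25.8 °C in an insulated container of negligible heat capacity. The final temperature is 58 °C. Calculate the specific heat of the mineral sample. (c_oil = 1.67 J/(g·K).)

c ≈ 0.626 J/(g·K)

m_s c (T_s − T_f) = m_oil c_oil (T_f − T_0):
365·c·(226 − 58) = 714·1.67·(58 − 25.8)
61320 c = 38395  ⇒  c ≈ 0.6261 J/(g·K)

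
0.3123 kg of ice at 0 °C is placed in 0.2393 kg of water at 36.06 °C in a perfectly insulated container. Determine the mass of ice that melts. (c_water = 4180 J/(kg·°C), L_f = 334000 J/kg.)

m_melted ≈ 0.108 kg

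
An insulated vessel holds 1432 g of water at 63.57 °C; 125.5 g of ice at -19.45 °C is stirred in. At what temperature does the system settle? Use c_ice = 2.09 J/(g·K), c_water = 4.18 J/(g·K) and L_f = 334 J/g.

T_f ≈ 51.2 °C

Energy conservation, ΣQ = 0:
warm ice to 0 °C: 125.5·2.09·(0 − (-19.45)) = 5101.6; latent heat to melt: 125.5·334 = 41917; meltwater 0→T: 125.5·4.18·T = 524.59 T; water: 5985.8(T − 63.57)
6510.3 T = 380515 − 47019 = 333496
T ≈ 51.23 °C. Since T > 0 °C, the all-ice-melts assumption holds.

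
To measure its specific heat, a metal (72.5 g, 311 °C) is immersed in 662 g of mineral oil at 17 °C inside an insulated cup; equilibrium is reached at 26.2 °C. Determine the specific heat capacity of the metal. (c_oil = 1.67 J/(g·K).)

c ≈ 0.493 J/(g·K)

Conservation of energy gives ΣQ = 0:
72.5·c·(26.2 − 311) + 662·1.67·(26.2 − 17) = 0
-20648 c = -10171
c = -10171/-20648 ≈ 0.4926 J/(g·K)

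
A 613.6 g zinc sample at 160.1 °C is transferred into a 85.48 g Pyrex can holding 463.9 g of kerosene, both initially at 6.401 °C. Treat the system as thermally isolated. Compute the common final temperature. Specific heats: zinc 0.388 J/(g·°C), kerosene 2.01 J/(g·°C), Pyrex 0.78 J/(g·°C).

T_f ≈ 36.0 °C

Conservation of energy gives ΣQ = 0:
613.6×0.388×(T − 160.1) + 463.9×2.01×(T − 6.401) + 85.48×0.78×(T − 6.401) = 0
238.08(T − 160.1) + 932.44(T − 6.401) + 66.67(T − 6.401) = 0
1237.2 T = 44511
T = 44511 / 1237.2 = 36 °C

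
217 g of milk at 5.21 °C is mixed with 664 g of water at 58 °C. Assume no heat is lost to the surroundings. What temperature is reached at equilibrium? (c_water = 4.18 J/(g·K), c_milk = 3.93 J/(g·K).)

T_f ≈ 45.6 °C

Heat gained plus heat lost sum to zero:
664*4.18*(T − 58) + 217*3.93*(T − 5.21) = 0
(2775.5 + 852.81) T = 2775.5*58 + 852.81*5.21
T = 165423/3628.3 ≈ 45.59 °C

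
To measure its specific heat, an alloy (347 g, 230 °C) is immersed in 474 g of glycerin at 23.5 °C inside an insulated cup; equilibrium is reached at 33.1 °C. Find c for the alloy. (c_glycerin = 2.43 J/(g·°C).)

c ≈ 0.162 J/(g·°C)

Energy conservation, ΣQ = 0:
347·c·(33.1 − 230) + 474·2.43·(33.1 − 23.5) = 0
-68324 c = -11057
c = -11057/-68324 ≈ 0.1618 J/(g·°C)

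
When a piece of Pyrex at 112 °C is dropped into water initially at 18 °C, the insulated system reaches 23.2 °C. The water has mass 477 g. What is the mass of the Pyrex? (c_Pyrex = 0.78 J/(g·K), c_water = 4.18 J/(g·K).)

|Q_Pyrex| = |Q_water|:
m×0.78×(112 − 23.2) = 477×4.18×(23.2 − 18)
69.26 m = 10368  ⇒  m ≈ 149.7 g

m ≈ 150 g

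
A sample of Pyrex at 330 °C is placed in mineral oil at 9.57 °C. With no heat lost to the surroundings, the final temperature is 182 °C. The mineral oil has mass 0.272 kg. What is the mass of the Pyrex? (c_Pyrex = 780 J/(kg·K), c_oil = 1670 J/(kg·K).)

m ≈ 0.678 kg

|Q_Pyrex| = |Q_oil|:
m×780×(330 − 182) = 0.272×1670×(182 − 9.57)
115440 m = 78325  ⇒  m ≈ 0.6785 kg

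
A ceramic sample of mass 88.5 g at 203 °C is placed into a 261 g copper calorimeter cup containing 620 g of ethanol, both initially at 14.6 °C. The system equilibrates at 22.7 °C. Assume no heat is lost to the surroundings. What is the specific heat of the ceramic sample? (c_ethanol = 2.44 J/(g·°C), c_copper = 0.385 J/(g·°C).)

c ≈ 0.819 J/(g·°C)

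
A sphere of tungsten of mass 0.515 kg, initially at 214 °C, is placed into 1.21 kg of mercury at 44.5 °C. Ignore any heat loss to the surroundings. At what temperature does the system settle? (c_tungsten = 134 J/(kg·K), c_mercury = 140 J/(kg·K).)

T_f ≈ 93.6 °C

Set heat shed by the hot body equal to heat absorbed by the cold body:
0.515·134·(214 − T) = 1.21·140·(T − 44.5)
69.01(214 − T) = 169.4(T − 44.5)
238.41 T = 22306  ⇒  T ≈ 93.56 °C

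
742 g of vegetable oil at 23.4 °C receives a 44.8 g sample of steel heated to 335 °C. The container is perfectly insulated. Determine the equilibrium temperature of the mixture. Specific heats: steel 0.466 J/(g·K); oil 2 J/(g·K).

Taking heat into each body as positive, Σ m c ΔT = 0:
44.8×0.466×(T − 335) + 742×2×(T − 23.4) = 0
20.88(T − 335) + 1484(T − 23.4) = 0
1504.9 T = 41719
T = 41719 / 1504.9 = 27.7 °C

T_f ≈ 27.7 °C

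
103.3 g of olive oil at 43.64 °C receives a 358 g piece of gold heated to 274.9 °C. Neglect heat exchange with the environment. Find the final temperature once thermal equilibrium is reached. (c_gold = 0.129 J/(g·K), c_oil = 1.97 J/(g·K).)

Net heat exchanged in the isolated system is zero:
358·0.129·(T − 274.9) + 103.3·1.97·(T − 43.64) = 0
46.18(T − 274.9) + 203.5(T − 43.64) = 0
(46.18 + 203.5) T = 46.18·274.9 + 203.5·43.64
T = 21576 / 249.68 = 86.4 °C

T_f ≈ 86.4 °C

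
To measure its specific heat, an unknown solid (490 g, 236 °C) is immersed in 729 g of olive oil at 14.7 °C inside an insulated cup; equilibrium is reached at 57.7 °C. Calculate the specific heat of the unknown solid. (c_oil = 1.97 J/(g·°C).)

c ≈ 0.707 J/(g·°C)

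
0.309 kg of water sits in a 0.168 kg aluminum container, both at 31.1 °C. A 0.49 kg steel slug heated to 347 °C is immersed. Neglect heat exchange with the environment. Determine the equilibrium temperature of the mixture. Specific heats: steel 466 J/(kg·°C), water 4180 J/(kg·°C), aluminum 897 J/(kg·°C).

T_f ≈ 74.3 °C

T_f is the heat-capacity-weighted average of the initial temperatures:
T_f = (228.34·347 + 1291.6·31.1 + 150.7·31.1) / (228.34 + 1291.6 + 150.7)
    = 124090 / 1670.7 ≈ 74.28 °C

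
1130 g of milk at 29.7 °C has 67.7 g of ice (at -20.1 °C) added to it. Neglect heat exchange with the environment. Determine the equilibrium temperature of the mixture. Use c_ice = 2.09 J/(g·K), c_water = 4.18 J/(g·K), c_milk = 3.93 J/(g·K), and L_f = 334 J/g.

T_f ≈ 22.5 °C

Setting the total heat transfer to zero:
ice -20.1→0 °C: 67.7×2.09×20.1 = 2844
  melt ice: 67.7×334 = 22612
  meltwater 0→T: 67.7×4.18×T = 282.99 T
  milk: 4440.9(T − 29.7)
4723.9 T = 131895 − 25456 = 106439
T ≈ 22.53 °C. Since T > 0 °C, the all-ice-melts assumption holds.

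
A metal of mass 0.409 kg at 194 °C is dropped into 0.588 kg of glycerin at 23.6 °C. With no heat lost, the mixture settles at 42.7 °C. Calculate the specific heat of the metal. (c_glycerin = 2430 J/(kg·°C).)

c ≈ 441 J/(kg·°C)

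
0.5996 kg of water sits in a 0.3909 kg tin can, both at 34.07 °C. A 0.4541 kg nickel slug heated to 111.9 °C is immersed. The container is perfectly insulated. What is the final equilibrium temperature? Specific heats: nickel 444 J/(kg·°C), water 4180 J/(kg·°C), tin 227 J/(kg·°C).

Heat gained plus heat lost sum to zero:
0.4541·444·(T − 111.9) + 0.5996·4180·(T − 34.07) + 0.3909·227·(T − 34.07) = 0
201.62(T − 111.9) + 2506.3(T − 34.07) + 88.73(T − 34.07) = 0
2796.7 T = 110975
T = 110975 / 2796.7 = 39.7 °C

T_f ≈ 39.7 °C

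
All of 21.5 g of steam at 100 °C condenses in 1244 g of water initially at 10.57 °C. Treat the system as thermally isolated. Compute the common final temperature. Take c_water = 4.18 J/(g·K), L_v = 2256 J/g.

Conservation of energy gives ΣQ = 0:
latent heat released on condensation: 21.5×2256 = 48504
  condensate cools 100→T: 21.5×4.18×(T − 100) = 89.87(T − 100)
  water warms: 1244×4.18×(T − 10.57) = 5199.9(T − 10.57)
5289.8 T = 48504 + 8987 + 54963 = 112454
T ≈ 21.26 °C — below 100 °C, confirming all the steam condensed.

T_f ≈ 21.3 °C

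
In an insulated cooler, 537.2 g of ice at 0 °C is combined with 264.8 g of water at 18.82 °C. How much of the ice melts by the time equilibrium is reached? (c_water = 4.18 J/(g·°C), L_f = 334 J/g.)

m_melted ≈ 62.4 g

Heat available from the water dropping to 0 °C: 264.8·4.18·18.82 = 20831 J.
Fully melting the ice requires m_ice L_f = 537.2·334 = 179425 J.
That's not enough to melt it all — equilibrium is at 0 °C with ice remaining.
m_melted·334 = 20831  ⇒  m_melted ≈ 62.37 g.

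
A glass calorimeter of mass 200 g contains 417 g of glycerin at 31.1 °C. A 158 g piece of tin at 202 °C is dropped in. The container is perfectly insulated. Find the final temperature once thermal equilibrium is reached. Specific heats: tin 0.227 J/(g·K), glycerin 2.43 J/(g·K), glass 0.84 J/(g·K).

T_f ≈ 36.1 °C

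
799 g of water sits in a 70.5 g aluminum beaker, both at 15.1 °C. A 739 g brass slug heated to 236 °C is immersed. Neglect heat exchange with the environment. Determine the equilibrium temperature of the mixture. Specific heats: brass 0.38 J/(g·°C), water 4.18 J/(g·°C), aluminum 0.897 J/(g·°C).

T_f ≈ 31.9 °C

Conservation of energy gives ΣQ = 0:
739*0.38*(T − 236) + 799*4.18*(T − 15.1) + 70.5*0.897*(T − 15.1) = 0
280.82(T − 236) + 3339.8(T − 15.1) + 63.24(T − 15.1) = 0
(280.82 + 3339.8 + 63.24) T = 280.82*236 + 3339.8*15.1 + 63.24*15.1
T = 117660/3683.9 ≈ 31.94 °C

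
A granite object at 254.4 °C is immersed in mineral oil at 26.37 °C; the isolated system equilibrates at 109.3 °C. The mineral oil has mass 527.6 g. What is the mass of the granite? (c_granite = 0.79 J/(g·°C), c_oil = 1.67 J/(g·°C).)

Heat lost by the granite = heat gained by the oil:
m·0.79·(254.4 − 109.3) = 527.6·1.67·(109.3 − 26.37)
114.63 m = 73069  ⇒  m ≈ 637.4 g

m ≈ 637 g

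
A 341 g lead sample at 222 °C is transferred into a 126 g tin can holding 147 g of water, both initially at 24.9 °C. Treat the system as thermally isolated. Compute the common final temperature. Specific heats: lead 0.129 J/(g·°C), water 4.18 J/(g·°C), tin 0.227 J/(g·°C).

T_f ≈ 37.5 °C

Net heat exchanged in the isolated system is zero:
341·0.129·(T − 222) + 147·4.18·(T − 24.9) + 126·0.227·(T − 24.9) = 0
687.05 T = 25778
T ≈ 37.52 °C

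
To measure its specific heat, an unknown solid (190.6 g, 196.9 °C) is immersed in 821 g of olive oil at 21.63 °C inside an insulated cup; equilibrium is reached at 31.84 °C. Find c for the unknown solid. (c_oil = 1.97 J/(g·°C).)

c ≈ 0.525 J/(g·°C)

Net heat exchanged in the isolated system is zero:
190.6×c×(31.84 − 196.9) + 821×1.97×(31.84 − 21.63) = 0
-31460 c = -16513
c = -16513/-31460 ≈ 0.5249 J/(g·°C)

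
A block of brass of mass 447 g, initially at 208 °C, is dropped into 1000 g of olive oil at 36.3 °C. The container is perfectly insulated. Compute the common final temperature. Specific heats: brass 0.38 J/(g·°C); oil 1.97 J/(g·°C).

T_f ≈ 49.9 °C

T_f = Σ m_i c_i T_i / Σ m_i c_i:
T_f = (169.86×208 + 1970×36.3) / (169.86 + 1970)
    = 106842 / 2139.9 ≈ 49.93 °C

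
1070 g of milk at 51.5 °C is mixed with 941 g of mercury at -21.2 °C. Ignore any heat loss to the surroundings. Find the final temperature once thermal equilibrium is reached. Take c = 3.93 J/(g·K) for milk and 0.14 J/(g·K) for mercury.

T_f is the heat-capacity-weighted average of the initial temperatures:
T_f = (4205.1·51.5 + 131.74·(-21.2)) / (4205.1 + 131.74)
    = 213770 / 4336.8 ≈ 49.29 °C

T_f ≈ 49.3 °C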